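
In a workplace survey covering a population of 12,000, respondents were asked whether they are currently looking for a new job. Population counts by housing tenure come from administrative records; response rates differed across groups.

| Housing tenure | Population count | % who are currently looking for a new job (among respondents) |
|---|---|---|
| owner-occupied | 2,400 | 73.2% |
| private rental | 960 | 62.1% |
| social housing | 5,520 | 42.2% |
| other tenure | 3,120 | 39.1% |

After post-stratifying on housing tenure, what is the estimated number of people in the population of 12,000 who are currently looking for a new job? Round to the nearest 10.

Estimated count per cell = population count × respondent percentage:
  owner-occupied: 2,400 × 73.2% = 1756.8
  private rental: 960 × 62.1% = 596.16
  social housing: 5,520 × 42.2% = 2329.44
  other tenure: 3,120 × 39.1% = 1219.92
Estimated total = 5902.32 → 5,900.

5,900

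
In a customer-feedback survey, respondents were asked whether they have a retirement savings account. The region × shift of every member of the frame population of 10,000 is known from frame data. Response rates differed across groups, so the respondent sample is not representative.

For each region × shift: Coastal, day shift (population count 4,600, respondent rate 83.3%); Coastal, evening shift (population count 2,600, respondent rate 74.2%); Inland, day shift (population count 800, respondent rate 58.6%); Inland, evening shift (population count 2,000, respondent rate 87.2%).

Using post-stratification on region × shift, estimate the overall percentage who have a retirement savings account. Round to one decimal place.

79.7%

Post-stratification weights by population share, not respondent share:
  Coastal, day shift: (4,600/10,000) × 83.3 = 38.318
  Coastal, evening shift: (2,600/10,000) × 74.2 = 19.292
  Inland, day shift: (800/10,000) × 58.6 = 4.688
  Inland, evening shift: (2,000/10,000) × 87.2 = 17.44
Post-stratified estimate = 79.738 → 79.7%.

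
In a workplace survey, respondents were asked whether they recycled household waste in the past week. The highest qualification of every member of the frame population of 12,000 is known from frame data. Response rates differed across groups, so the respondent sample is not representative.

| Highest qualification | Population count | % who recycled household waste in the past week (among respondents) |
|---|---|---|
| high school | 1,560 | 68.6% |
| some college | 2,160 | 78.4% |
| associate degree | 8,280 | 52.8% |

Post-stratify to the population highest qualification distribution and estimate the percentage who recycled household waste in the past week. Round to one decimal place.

59.5%

Reweight to the known highest qualification distribution:
  high school: (1,560/12,000) × 68.6 = 8.918
  some college: (2,160/12,000) × 78.4 = 14.112
  associate degree: (8,280/12,000) × 52.8 = 36.432
Post-stratified estimate = 59.462 → 59.5%.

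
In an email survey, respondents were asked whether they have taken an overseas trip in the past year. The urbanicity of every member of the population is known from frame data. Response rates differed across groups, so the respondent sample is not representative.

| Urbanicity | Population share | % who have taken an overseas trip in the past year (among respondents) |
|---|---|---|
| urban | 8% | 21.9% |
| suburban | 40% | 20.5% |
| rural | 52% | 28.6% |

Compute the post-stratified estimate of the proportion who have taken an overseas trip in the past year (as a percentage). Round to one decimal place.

Post-stratification weights by population share, not respondent share:
  urban: 0.08 × 21.9 = 1.752
  suburban: 0.4 × 20.5 = 8.2
  rural: 0.52 × 28.6 = 14.872
Post-stratified estimate = 24.824 → 24.8%.

24.8%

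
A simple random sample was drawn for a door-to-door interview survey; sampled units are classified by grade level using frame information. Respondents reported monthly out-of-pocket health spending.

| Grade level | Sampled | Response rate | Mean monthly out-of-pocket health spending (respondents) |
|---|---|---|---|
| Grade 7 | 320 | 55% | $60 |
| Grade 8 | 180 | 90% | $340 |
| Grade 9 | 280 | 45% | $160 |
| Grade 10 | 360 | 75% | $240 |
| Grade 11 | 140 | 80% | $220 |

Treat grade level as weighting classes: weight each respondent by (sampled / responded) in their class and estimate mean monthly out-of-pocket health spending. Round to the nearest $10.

$190

Weighting each respondent by the inverse class response rate inflates each class back to its sampled size, so the class weight is n_sampled:
  Grade 7: 320 × 60 = 19,200
  Grade 8: 180 × 340 = 61,200
  Grade 9: 280 × 160 = 44,800
  Grade 10: 360 × 240 = 86,400
  Grade 11: 140 × 220 = 30,800
Adjusted estimate = 242,400 / 1,280 = 189.375 → $190.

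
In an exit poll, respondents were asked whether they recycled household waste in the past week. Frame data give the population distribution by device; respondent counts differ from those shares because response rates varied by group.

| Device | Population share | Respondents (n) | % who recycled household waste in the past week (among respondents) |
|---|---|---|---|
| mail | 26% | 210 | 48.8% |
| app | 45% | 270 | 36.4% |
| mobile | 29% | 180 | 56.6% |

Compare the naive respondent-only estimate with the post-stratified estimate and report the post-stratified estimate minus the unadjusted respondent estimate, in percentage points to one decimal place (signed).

-0.4 percentage points

Naive respondent-only estimate (weights = respondent counts):
  (210/660)×48.8 + (270/660)×36.4 + (180/660)×56.6 = 45.8545%
Post-stratified estimate weights by population shares:
  0.26×48.8 + 0.45×36.4 + 0.29×56.6 = 45.482%
Difference = 45.482 − 45.8545 = -0.3725 pp.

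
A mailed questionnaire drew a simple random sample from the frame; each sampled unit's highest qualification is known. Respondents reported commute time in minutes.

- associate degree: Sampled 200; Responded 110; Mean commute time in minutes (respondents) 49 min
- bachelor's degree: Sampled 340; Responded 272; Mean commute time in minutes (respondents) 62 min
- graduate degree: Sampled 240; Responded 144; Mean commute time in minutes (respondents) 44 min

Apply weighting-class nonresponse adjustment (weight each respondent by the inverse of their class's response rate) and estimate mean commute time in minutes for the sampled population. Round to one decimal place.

Class response rates: associate degree 110/200 = 55%, bachelor's degree 272/340 = 80%, graduate degree 144/240 = 60%.
Weighting each respondent by the inverse class response rate inflates each class back to its sampled size, so the class weight is n_sampled:
  associate degree: 200 × 49 = 9800
  bachelor's degree: 340 × 62 = 21,080
  graduate degree: 240 × 44 = 10,560
Adjusted estimate = 41,440 / 780 = 53.1282 → 53.1.

53.1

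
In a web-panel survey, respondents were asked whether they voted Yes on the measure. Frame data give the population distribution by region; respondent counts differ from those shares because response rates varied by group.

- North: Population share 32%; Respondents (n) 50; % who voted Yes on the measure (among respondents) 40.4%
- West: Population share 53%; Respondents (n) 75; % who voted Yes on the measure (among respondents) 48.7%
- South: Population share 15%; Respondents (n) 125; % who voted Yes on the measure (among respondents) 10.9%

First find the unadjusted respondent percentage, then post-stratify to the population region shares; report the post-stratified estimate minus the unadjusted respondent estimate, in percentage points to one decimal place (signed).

+12.2 percentage points

Without adjustment, the pooled respondent share is:
  (50/250)×40.4 + (75/250)×48.7 + (125/250)×10.9 = 28.14%
Reweighting by population region shares:
  0.32×40.4 + 0.53×48.7 + 0.15×10.9 = 40.374%
Difference = 40.374 − 28.14 = 12.234 pp.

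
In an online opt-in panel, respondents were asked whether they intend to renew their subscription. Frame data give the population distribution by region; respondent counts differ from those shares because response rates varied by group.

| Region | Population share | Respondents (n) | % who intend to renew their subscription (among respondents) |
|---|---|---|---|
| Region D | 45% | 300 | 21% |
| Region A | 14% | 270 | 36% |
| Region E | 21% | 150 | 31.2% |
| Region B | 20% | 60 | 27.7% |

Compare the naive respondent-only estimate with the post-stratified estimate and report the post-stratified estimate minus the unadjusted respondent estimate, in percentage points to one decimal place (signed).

-2.1 percentage points

Unadjusted (pooled respondent) estimate weights by respondent counts:
  (300/780)×21 + (270/780)×36 + (150/780)×31.2 + (60/780)×27.7 = 28.6692%
Post-stratified estimate weights by population shares:
  0.45×21 + 0.14×36 + 0.21×31.2 + 0.2×27.7 = 26.582%
Difference = 26.582 − 28.6692 = -2.0872 pp.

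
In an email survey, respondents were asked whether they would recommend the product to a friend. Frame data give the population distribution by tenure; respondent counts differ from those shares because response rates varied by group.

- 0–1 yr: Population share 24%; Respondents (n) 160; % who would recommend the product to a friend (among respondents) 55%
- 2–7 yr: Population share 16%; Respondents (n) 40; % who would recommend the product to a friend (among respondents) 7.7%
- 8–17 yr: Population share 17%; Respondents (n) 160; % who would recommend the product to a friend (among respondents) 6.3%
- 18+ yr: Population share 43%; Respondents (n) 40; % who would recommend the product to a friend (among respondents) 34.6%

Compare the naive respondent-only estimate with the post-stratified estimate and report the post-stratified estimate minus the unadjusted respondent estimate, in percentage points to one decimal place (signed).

Unadjusted (pooled respondent) estimate weights by respondent counts:
  (160/400)×55 + (40/400)×7.7 + (160/400)×6.3 + (40/400)×34.6 = 28.75%
Reweighting by population tenure shares:
  0.24×55 + 0.16×7.7 + 0.17×6.3 + 0.43×34.6 = 30.381%
Difference = 30.381 − 28.75 = 1.631 pp.

+1.6 percentage points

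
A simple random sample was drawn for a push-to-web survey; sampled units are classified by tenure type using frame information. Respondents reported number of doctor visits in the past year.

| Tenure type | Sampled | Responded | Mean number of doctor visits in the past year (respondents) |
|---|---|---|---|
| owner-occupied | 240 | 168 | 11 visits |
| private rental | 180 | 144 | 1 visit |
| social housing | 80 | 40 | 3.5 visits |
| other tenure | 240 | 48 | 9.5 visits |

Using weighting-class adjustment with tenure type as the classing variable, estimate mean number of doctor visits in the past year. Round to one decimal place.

7.3

Class response rates: owner-occupied 168/240 = 70%, private rental 144/180 = 80%, social housing 40/80 = 50%, other tenure 48/240 = 20%.
Each respondent's weight = sampled/responded in their class; summing within a class gives n_sampled, so:
  owner-occupied: 240 × 11 = 2640
  private rental: 180 × 1 = 180
  social housing: 80 × 3.5 = 280
  other tenure: 240 × 9.5 = 2280
Adjusted estimate = 5380 / 740 = 7.27027 → 7.3.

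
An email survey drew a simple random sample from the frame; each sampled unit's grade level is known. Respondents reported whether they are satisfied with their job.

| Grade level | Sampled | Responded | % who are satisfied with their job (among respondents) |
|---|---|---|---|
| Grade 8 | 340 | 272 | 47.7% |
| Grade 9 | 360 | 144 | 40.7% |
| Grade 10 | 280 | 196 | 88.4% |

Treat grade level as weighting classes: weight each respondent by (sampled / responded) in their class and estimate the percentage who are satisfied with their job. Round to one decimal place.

Class response rates: Grade 8 272/340 = 80%, Grade 9 144/360 = 40%, Grade 10 196/280 = 70%.
With weight = n_sampled/n_responded per class, the weighted class total is n_sampled:
  Grade 8: 340 × 47.7 = 16218
  Grade 9: 360 × 40.7 = 14652
  Grade 10: 280 × 88.4 = 24,752
Adjusted estimate = 55,622 / 980 = 56.7571 → 56.8%.

56.8%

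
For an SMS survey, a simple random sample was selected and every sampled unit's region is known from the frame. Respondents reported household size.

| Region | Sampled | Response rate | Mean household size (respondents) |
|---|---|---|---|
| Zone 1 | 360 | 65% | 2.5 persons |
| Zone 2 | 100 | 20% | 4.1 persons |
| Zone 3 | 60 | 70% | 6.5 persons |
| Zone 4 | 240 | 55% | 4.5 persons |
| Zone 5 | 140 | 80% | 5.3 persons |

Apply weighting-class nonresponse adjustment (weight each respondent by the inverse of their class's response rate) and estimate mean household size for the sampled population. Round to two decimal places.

Each respondent's weight = sampled/responded in their class; summing within a class gives n_sampled, so:
  Zone 1: 360 × 2.5 = 900
  Zone 2: 100 × 4.1 = 410
  Zone 3: 60 × 6.5 = 390
  Zone 4: 240 × 4.5 = 1080
  Zone 5: 140 × 5.3 = 742
Adjusted estimate = 3522 / 900 = 3.91333 → 3.91.

3.91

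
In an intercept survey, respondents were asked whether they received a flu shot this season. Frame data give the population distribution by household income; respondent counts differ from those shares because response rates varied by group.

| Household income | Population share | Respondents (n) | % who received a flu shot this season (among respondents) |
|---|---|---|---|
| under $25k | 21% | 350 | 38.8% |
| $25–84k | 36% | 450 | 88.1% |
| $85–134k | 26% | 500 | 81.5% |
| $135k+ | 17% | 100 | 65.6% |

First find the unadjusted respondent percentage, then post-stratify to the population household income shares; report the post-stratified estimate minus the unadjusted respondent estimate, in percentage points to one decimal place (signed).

Naive respondent-only estimate (weights = respondent counts):
  (350/1400)×38.8 + (450/1400)×88.1 + (500/1400)×81.5 + (100/1400)×65.6 = 71.8107%
Post-stratifying to population shares instead:
  0.21×38.8 + 0.36×88.1 + 0.26×81.5 + 0.17×65.6 = 72.206%
Difference = 72.206 − 71.8107 = 0.3953 pp.

+0.4 percentage points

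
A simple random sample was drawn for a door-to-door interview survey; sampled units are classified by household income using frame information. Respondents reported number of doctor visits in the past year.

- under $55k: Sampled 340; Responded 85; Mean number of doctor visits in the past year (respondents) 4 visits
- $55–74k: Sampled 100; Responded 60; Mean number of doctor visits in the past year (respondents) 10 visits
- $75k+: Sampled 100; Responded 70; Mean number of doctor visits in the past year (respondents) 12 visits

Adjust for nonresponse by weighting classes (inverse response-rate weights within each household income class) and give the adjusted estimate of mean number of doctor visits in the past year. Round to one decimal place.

6.6

Response rates by class: under $55k 85/340 = 25%, $55–74k 60/100 = 60%, $75k+ 70/100 = 70%.
Inverse-response-rate weighting restores each class to its sampled count, so class totals weight by n_sampled:
  under $55k: 340 × 4 = 1360
  $55–74k: 100 × 10 = 1000
  $75k+: 100 × 12 = 1200
Adjusted estimate = 3560 / 540 = 6.59259 → 6.6.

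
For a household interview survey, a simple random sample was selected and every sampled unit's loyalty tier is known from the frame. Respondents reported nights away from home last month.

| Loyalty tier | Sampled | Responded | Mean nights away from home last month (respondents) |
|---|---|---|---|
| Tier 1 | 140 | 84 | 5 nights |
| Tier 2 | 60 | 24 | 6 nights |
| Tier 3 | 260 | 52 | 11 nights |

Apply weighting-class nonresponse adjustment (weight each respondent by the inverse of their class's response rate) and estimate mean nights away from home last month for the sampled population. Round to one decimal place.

Response rates by class: Tier 1 84/140 = 60%, Tier 2 24/60 = 40%, Tier 3 52/260 = 20%.
Each respondent's weight = sampled/responded in their class; summing within a class gives n_sampled, so:
  Tier 1: 140 × 5 = 700
  Tier 2: 60 × 6 = 360
  Tier 3: 260 × 11 = 2860
Adjusted estimate = 3920 / 460 = 8.52174 → 8.5.

8.5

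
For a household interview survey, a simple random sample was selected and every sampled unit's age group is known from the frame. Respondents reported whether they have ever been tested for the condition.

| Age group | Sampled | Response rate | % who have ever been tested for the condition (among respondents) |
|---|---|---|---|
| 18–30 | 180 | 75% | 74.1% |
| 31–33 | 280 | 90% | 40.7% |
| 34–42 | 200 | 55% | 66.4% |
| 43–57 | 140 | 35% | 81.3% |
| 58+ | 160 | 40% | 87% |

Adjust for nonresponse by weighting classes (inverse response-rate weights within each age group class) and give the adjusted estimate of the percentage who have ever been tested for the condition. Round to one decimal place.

66.0%

Inverse-response-rate weighting restores each class to its sampled count, so class totals weight by n_sampled:
  18–30: 180 × 74.1 = 13338
  31–33: 280 × 40.7 = 11,396
  34–42: 200 × 66.4 = 13280
  43–57: 140 × 81.3 = 11,382
  58+: 160 × 87 = 13,920
Adjusted estimate = 63,316 / 960 = 65.9542 → 66.0%.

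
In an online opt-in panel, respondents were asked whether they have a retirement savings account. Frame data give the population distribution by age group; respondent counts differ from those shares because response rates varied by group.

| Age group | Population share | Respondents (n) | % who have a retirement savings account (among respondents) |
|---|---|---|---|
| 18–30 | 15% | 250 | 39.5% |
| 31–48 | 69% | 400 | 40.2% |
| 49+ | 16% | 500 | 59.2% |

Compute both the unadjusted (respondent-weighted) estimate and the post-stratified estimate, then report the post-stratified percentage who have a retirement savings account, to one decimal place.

43.1%

Naive respondent-only estimate (weights = respondent counts):
  (250/1150)×39.5 + (400/1150)×40.2 + (500/1150)×59.2 = 48.3087%
Post-stratified estimate weights by population shares:
  0.15×39.5 + 0.69×40.2 + 0.16×59.2 = 43.135%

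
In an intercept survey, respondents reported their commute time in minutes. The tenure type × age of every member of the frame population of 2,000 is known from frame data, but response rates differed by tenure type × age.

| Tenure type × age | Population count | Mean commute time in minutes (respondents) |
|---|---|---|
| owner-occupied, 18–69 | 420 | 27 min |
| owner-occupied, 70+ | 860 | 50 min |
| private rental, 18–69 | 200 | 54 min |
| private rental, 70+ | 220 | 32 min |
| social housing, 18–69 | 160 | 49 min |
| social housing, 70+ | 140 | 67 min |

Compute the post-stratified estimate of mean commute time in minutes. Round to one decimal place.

44.7

Each cell contributes population-share × respondent value:
  owner-occupied, 18–69: (420/2,000) × 27 = 5.67
  owner-occupied, 70+: (860/2,000) × 50 = 21.5
  private rental, 18–69: (200/2,000) × 54 = 5.4
  private rental, 70+: (220/2,000) × 32 = 3.52
  social housing, 18–69: (160/2,000) × 49 = 3.92
  social housing, 70+: (140/2,000) × 67 = 4.69
Post-stratified estimate = 44.7 → 44.7.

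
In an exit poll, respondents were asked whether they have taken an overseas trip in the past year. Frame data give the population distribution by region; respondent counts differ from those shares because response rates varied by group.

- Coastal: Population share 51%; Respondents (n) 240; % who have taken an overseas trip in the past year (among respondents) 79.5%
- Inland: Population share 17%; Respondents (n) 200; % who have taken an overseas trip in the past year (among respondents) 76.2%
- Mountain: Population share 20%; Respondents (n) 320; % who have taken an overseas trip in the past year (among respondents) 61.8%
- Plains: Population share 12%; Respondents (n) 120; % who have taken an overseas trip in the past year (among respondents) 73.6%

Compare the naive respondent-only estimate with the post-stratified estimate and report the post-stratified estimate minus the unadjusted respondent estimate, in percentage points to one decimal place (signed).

Naive respondent-only estimate (weights = respondent counts):
  (240/880)×79.5 + (200/880)×76.2 + (320/880)×61.8 + (120/880)×73.6 = 71.5091%
Reweighting by population region shares:
  0.51×79.5 + 0.17×76.2 + 0.2×61.8 + 0.12×73.6 = 74.691%
Difference = 74.691 − 71.5091 = 3.1819 pp.

+3.2 percentage points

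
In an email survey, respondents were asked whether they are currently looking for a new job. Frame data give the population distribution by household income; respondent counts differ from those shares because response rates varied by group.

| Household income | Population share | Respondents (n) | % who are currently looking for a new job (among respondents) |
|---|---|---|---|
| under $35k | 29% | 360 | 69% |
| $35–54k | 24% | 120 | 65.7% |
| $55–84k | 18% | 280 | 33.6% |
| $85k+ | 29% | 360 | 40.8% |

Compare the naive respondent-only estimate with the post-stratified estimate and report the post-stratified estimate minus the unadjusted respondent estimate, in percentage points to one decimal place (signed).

+2.9 percentage points

Unadjusted (pooled respondent) estimate weights by respondent counts:
  (360/1120)×69 + (120/1120)×65.7 + (280/1120)×33.6 + (360/1120)×40.8 = 50.7321%
Post-stratifying to population shares instead:
  0.29×69 + 0.24×65.7 + 0.18×33.6 + 0.29×40.8 = 53.658%
Difference = 53.658 − 50.7321 = 2.9259 pp.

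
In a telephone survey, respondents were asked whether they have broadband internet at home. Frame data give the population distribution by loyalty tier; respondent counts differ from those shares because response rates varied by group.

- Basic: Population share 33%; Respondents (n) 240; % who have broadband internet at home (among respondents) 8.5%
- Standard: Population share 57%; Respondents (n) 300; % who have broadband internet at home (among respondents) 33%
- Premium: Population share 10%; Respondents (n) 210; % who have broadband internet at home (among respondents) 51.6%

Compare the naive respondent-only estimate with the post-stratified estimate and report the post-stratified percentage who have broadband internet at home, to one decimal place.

Without adjustment, the pooled respondent share is:
  (240/750)×8.5 + (300/750)×33 + (210/750)×51.6 = 30.368%
Post-stratifying to population shares instead:
  0.33×8.5 + 0.57×33 + 0.1×51.6 = 26.775%

26.8%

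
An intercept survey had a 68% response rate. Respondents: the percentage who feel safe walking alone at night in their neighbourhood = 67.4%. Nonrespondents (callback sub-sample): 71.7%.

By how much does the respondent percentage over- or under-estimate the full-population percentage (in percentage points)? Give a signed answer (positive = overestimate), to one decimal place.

Nonresponse fraction = 1 − 0.68 = 0.32.
Bias = (nonresponse fraction) × (respondent percentage − nonrespondent percentage)
     = 0.32 × (67.4 − 71.7) = 0.32 × -4.3 = -1.376.

-1.4 percentage points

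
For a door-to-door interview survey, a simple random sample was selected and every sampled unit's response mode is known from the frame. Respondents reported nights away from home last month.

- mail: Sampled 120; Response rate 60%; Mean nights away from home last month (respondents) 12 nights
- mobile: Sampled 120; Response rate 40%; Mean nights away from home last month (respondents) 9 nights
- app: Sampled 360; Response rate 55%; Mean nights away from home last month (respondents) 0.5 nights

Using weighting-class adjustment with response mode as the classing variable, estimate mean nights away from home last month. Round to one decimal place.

4.5

Inverse-response-rate weighting restores each class to its sampled count, so class totals weight by n_sampled:
  mail: 120 × 12 = 1440
  mobile: 120 × 9 = 1080
  app: 360 × 0.5 = 180
Adjusted estimate = 2700 / 600 = 4.5 → 4.5.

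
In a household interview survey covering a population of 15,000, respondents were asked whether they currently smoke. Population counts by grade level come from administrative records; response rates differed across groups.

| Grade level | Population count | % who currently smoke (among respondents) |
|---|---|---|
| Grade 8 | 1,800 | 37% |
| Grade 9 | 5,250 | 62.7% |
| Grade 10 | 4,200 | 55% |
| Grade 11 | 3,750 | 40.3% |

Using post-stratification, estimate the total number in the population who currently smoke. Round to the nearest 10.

7,780

Each cell contributes its population count × the respondent rate:
  Grade 8: 1,800 × 37% = 666
  Grade 9: 5,250 × 62.7% = 3291.75
  Grade 10: 4,200 × 55% = 2310
  Grade 11: 3,750 × 40.3% = 1511.25
Estimated total = 7779 → 7,780.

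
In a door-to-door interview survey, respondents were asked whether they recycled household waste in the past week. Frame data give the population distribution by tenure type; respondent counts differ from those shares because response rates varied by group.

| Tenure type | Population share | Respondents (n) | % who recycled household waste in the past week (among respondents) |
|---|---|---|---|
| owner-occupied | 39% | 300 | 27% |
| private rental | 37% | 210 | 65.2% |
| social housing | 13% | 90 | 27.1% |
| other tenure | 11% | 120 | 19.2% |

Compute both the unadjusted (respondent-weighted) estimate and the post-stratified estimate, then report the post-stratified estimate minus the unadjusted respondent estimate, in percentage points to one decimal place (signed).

Naive respondent-only estimate (weights = respondent counts):
  (300/720)×27 + (210/720)×65.2 + (90/720)×27.1 + (120/720)×19.2 = 36.8542%
Post-stratified estimate weights by population shares:
  0.39×27 + 0.37×65.2 + 0.13×27.1 + 0.11×19.2 = 40.289%
Difference = 40.289 − 36.8542 = 3.4348 pp.

+3.4 percentage points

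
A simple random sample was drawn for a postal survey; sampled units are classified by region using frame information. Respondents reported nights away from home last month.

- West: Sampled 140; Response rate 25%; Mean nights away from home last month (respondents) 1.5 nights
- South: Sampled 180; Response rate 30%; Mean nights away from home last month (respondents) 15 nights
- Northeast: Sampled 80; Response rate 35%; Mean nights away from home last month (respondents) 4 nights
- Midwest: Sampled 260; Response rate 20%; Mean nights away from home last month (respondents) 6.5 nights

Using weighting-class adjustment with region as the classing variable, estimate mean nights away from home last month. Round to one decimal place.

Weighting each respondent by the inverse class response rate inflates each class back to its sampled size, so the class weight is n_sampled:
  West: 140 × 1.5 = 210
  South: 180 × 15 = 2700
  Northeast: 80 × 4 = 320
  Midwest: 260 × 6.5 = 1690
Adjusted estimate = 4920 / 660 = 7.45455 → 7.5.

7.5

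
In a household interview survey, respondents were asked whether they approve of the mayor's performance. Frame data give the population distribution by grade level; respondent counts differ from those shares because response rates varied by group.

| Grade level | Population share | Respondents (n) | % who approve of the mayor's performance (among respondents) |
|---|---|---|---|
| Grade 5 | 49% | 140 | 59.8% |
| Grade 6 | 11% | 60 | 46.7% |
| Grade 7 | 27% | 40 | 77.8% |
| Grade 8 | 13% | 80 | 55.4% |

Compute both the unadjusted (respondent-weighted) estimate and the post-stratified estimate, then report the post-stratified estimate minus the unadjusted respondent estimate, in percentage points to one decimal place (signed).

+4.2 percentage points

Without adjustment, the pooled respondent share is:
  (140/320)×59.8 + (60/320)×46.7 + (40/320)×77.8 + (80/320)×55.4 = 58.4937%
Post-stratifying to population shares instead:
  0.49×59.8 + 0.11×46.7 + 0.27×77.8 + 0.13×55.4 = 62.647%
Difference = 62.647 − 58.4937 = 4.1532 pp.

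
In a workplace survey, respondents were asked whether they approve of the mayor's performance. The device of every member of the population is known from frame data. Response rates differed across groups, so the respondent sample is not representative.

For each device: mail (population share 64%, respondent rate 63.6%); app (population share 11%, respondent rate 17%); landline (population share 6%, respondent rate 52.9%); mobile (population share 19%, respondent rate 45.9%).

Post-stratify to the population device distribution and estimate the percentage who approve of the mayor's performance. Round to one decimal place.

54.5%

Post-stratification weights by population share, not respondent share:
  mail: 0.64 × 63.6 = 40.704
  app: 0.11 × 17 = 1.87
  landline: 0.06 × 52.9 = 3.174
  mobile: 0.19 × 45.9 = 8.721
Post-stratified estimate = 54.469 → 54.5%.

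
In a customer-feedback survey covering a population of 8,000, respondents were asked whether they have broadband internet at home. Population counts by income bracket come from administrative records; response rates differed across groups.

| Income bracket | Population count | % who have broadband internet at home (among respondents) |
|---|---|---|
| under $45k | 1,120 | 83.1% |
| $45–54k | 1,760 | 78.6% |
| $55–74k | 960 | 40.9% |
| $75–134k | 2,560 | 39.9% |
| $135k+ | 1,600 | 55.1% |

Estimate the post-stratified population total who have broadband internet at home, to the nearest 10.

Estimated count per cell = population count × respondent percentage:
  under $45k: 1,120 × 83.1% = 930.72
  $45–54k: 1,760 × 78.6% = 1383.36
  $55–74k: 960 × 40.9% = 392.64
  $75–134k: 2,560 × 39.9% = 1021.44
  $135k+: 1,600 × 55.1% = 881.6
Estimated total = 4609.76 → 4,610.

4,610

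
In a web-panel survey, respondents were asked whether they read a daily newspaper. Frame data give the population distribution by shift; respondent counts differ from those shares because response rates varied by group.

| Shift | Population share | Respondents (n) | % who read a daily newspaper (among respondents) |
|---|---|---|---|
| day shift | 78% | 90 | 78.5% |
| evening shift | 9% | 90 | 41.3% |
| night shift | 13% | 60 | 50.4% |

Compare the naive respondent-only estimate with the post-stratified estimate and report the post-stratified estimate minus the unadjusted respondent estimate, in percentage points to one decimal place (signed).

Naive respondent-only estimate (weights = respondent counts):
  (90/240)×78.5 + (90/240)×41.3 + (60/240)×50.4 = 57.525%
Post-stratifying to population shares instead:
  0.78×78.5 + 0.09×41.3 + 0.13×50.4 = 71.499%
Difference = 71.499 − 57.525 = 13.974 pp.

+14.0 percentage points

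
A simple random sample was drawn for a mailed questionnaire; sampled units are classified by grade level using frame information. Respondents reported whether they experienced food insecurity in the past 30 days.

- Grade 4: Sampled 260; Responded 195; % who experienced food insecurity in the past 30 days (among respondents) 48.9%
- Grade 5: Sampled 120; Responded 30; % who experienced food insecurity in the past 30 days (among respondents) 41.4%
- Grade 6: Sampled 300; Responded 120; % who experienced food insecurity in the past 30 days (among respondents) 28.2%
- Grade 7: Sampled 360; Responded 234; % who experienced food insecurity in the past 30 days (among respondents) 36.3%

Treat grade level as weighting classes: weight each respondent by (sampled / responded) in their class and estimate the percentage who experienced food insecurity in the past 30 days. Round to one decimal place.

Class response rates: Grade 4 195/260 = 75%, Grade 5 30/120 = 25%, Grade 6 120/300 = 40%, Grade 7 234/360 = 65%.
Inverse-response-rate weighting restores each class to its sampled count, so class totals weight by n_sampled:
  Grade 4: 260 × 48.9 = 12,714
  Grade 5: 120 × 41.4 = 4968
  Grade 6: 300 × 28.2 = 8460
  Grade 7: 360 × 36.3 = 13068
Adjusted estimate = 39,210 / 1,040 = 37.7019 → 37.7%.

37.7%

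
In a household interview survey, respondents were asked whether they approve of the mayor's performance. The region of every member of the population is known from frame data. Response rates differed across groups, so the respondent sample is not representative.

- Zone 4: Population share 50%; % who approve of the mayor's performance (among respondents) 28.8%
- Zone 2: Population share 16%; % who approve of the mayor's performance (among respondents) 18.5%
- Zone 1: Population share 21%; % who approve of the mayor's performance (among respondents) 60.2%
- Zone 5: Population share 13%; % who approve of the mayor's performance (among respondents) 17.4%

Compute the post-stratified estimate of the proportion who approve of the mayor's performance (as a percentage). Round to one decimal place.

32.3%

Post-stratification weights by population share, not respondent share:
  Zone 4: 0.5 × 28.8 = 14.4
  Zone 2: 0.16 × 18.5 = 2.96
  Zone 1: 0.21 × 60.2 = 12.642
  Zone 5: 0.13 × 17.4 = 2.262
Post-stratified estimate = 32.264 → 32.3%.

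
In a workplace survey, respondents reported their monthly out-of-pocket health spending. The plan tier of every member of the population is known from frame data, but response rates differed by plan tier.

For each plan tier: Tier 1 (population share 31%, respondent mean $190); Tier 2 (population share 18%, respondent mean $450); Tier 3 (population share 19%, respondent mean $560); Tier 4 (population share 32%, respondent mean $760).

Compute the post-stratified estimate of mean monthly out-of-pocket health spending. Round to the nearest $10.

$490

Each cell contributes population-share × respondent value:
  Tier 1: 0.31 × 190 = 58.9
  Tier 2: 0.18 × 450 = 81
  Tier 3: 0.19 × 560 = 106.4
  Tier 4: 0.32 × 760 = 243.2
Post-stratified estimate = 489.5 → $490.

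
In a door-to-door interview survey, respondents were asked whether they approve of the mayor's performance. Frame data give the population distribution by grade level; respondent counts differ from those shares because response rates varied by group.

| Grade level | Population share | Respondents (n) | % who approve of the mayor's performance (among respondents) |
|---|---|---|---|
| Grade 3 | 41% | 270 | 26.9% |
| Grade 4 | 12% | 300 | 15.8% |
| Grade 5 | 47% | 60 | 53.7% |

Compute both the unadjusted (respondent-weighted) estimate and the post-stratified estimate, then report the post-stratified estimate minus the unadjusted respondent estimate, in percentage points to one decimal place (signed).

Without adjustment, the pooled respondent share is:
  (270/630)×26.9 + (300/630)×15.8 + (60/630)×53.7 = 24.1667%
Post-stratifying to population shares instead:
  0.41×26.9 + 0.12×15.8 + 0.47×53.7 = 38.164%
Difference = 38.164 − 24.1667 = 13.9973 pp.

+14.0 percentage points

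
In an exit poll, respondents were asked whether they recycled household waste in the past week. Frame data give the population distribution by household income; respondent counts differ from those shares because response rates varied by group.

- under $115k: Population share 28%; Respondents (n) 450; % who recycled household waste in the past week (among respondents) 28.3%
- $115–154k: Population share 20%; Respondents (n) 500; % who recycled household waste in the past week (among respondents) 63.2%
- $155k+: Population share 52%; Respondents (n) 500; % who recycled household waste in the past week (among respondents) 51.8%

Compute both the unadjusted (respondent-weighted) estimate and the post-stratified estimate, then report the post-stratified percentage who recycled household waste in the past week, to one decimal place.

47.5%

Unadjusted (pooled respondent) estimate weights by respondent counts:
  (450/1450)×28.3 + (500/1450)×63.2 + (500/1450)×51.8 = 48.4379%
Post-stratifying to population shares instead:
  0.28×28.3 + 0.2×63.2 + 0.52×51.8 = 47.5%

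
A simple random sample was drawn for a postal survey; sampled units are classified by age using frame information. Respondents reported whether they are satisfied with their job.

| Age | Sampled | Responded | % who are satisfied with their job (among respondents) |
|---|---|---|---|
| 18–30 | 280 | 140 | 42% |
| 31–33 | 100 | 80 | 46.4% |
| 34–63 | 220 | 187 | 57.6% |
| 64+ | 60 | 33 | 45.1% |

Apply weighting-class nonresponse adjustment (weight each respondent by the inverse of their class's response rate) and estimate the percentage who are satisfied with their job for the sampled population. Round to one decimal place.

48.1%

Response rates by class: 18–30 140/280 = 50%, 31–33 80/100 = 80%, 34–63 187/220 = 85%, 64+ 33/60 = 55%.
With weight = n_sampled/n_responded per class, the weighted class total is n_sampled:
  18–30: 280 × 42 = 11,760
  31–33: 100 × 46.4 = 4640
  34–63: 220 × 57.6 = 12,672
  64+: 60 × 45.1 = 2706
Adjusted estimate = 31,778 / 660 = 48.1485 → 48.1%.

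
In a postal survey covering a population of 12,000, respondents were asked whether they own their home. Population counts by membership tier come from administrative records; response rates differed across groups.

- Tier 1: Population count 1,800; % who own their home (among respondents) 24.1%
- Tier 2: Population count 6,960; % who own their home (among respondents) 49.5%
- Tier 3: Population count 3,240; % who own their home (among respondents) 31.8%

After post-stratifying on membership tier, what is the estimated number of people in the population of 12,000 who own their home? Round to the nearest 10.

4,910

Estimated count per cell = population count × respondent percentage:
  Tier 1: 1,800 × 24.1% = 433.8
  Tier 2: 6,960 × 49.5% = 3445.2
  Tier 3: 3,240 × 31.8% = 1030.32
Estimated total = 4909.32 → 4,910.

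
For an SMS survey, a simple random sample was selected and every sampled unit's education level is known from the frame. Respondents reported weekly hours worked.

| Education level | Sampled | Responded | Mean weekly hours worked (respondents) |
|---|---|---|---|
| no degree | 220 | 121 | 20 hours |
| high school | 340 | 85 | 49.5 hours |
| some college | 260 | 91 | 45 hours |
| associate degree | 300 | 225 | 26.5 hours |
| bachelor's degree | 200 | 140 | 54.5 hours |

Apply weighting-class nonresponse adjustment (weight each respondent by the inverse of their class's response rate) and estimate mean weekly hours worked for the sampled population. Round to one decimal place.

Response rates by class: no degree 121/220 = 55%, high school 85/340 = 25%, some college 91/260 = 35%, associate degree 225/300 = 75%, bachelor's degree 140/200 = 70%.
Weighting each respondent by the inverse class response rate inflates each class back to its sampled size, so the class weight is n_sampled:
  no degree: 220 × 20 = 4400
  high school: 340 × 49.5 = 16,830
  some college: 260 × 45 = 11,700
  associate degree: 300 × 26.5 = 7950
  bachelor's degree: 200 × 54.5 = 10,900
Adjusted estimate = 51,780 / 1,320 = 39.2273 → 39.2.

39.2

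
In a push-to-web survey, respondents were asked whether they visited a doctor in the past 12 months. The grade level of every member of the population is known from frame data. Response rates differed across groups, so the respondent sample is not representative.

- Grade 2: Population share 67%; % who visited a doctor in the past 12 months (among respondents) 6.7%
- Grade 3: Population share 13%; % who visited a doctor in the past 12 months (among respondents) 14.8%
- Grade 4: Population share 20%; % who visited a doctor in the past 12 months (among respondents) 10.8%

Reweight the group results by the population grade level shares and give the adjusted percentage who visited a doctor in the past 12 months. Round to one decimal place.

8.6%

Reweight to the known grade level distribution:
  Grade 2: 0.67 × 6.7 = 4.489
  Grade 3: 0.13 × 14.8 = 1.924
  Grade 4: 0.2 × 10.8 = 2.16
Post-stratified estimate = 8.573 → 8.6%.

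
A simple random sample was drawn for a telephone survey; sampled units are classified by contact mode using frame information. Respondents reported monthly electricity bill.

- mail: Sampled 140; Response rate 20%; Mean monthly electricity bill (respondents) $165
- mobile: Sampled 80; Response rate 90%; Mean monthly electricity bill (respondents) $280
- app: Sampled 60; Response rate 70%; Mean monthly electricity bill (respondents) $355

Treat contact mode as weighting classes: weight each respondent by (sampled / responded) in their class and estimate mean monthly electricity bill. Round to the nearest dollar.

$239

Inverse-response-rate weighting restores each class to its sampled count, so class totals weight by n_sampled:
  mail: 140 × 165 = 23,100
  mobile: 80 × 280 = 22,400
  app: 60 × 355 = 21,300
Adjusted estimate = 66,800 / 280 = 238.571 → $239.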